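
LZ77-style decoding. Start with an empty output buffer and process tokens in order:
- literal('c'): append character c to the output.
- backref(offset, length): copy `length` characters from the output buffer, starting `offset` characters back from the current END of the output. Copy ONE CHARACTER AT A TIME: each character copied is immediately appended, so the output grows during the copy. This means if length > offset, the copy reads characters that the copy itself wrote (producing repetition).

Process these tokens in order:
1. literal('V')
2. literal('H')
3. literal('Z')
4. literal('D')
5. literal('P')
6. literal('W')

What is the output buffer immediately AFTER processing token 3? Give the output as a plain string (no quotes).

Answer: VHZ

Derivation:
Token 1: literal('V'). Output: "V"
Token 2: literal('H'). Output: "VH"
Token 3: literal('Z'). Output: "VHZ"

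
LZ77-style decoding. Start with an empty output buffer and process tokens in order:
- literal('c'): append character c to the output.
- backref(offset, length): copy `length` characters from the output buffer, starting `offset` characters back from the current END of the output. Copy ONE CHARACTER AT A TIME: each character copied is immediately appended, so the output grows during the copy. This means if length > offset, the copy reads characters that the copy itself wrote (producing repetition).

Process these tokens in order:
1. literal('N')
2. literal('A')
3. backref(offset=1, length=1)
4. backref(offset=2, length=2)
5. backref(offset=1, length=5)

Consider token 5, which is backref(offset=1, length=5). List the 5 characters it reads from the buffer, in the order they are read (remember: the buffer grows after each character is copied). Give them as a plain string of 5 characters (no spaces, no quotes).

Answer: AAAAA

Derivation:
Token 1: literal('N'). Output: "N"
Token 2: literal('A'). Output: "NA"
Token 3: backref(off=1, len=1). Copied 'A' from pos 1. Output: "NAA"
Token 4: backref(off=2, len=2). Copied 'AA' from pos 1. Output: "NAAAA"
Token 5: backref(off=1, len=5). Buffer before: "NAAAA" (len 5)
  byte 1: read out[4]='A', append. Buffer now: "NAAAAA"
  byte 2: read out[5]='A', append. Buffer now: "NAAAAAA"
  byte 3: read out[6]='A', append. Buffer now: "NAAAAAAA"
  byte 4: read out[7]='A', append. Buffer now: "NAAAAAAAA"
  byte 5: read out[8]='A', append. Buffer now: "NAAAAAAAAA"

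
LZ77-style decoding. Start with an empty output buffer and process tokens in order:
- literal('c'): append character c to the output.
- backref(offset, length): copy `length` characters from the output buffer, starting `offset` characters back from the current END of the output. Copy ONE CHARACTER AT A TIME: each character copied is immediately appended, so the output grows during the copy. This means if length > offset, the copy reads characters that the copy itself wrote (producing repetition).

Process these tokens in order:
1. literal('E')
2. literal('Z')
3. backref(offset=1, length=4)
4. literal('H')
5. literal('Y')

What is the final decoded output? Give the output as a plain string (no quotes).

Token 1: literal('E'). Output: "E"
Token 2: literal('Z'). Output: "EZ"
Token 3: backref(off=1, len=4) (overlapping!). Copied 'ZZZZ' from pos 1. Output: "EZZZZZ"
Token 4: literal('H'). Output: "EZZZZZH"
Token 5: literal('Y'). Output: "EZZZZZHY"

Answer: EZZZZZHY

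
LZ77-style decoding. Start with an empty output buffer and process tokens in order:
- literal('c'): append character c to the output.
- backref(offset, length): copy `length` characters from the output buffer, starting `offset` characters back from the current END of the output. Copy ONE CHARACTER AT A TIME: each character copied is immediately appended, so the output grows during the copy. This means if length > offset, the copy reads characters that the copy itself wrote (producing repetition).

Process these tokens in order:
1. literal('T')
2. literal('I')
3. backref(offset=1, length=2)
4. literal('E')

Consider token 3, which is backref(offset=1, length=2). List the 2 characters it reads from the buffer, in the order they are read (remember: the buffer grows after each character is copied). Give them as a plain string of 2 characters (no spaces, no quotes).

Token 1: literal('T'). Output: "T"
Token 2: literal('I'). Output: "TI"
Token 3: backref(off=1, len=2). Buffer before: "TI" (len 2)
  byte 1: read out[1]='I', append. Buffer now: "TII"
  byte 2: read out[2]='I', append. Buffer now: "TIII"

Answer: II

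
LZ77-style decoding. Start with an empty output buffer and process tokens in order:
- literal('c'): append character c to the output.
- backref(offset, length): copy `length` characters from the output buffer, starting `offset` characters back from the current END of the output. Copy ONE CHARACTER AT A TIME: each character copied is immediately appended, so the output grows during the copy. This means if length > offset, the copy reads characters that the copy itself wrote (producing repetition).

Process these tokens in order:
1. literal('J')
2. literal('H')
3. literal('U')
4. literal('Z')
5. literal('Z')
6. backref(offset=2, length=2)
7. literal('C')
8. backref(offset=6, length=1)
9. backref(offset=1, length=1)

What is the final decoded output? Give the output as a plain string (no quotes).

Answer: JHUZZZZCUU

Derivation:
Token 1: literal('J'). Output: "J"
Token 2: literal('H'). Output: "JH"
Token 3: literal('U'). Output: "JHU"
Token 4: literal('Z'). Output: "JHUZ"
Token 5: literal('Z'). Output: "JHUZZ"
Token 6: backref(off=2, len=2). Copied 'ZZ' from pos 3. Output: "JHUZZZZ"
Token 7: literal('C'). Output: "JHUZZZZC"
Token 8: backref(off=6, len=1). Copied 'U' from pos 2. Output: "JHUZZZZCU"
Token 9: backref(off=1, len=1). Copied 'U' from pos 8. Output: "JHUZZZZCUU"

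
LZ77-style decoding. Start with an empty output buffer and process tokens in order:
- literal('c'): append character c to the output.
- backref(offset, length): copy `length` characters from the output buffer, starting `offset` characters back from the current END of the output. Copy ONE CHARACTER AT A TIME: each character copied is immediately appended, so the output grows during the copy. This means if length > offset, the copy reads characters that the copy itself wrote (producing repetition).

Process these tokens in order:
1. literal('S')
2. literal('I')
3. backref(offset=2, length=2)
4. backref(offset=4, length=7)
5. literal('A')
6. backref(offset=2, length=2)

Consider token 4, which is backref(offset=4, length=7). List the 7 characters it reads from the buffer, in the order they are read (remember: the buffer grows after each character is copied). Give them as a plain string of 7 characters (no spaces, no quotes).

Answer: SISISIS

Derivation:
Token 1: literal('S'). Output: "S"
Token 2: literal('I'). Output: "SI"
Token 3: backref(off=2, len=2). Copied 'SI' from pos 0. Output: "SISI"
Token 4: backref(off=4, len=7). Buffer before: "SISI" (len 4)
  byte 1: read out[0]='S', append. Buffer now: "SISIS"
  byte 2: read out[1]='I', append. Buffer now: "SISISI"
  byte 3: read out[2]='S', append. Buffer now: "SISISIS"
  byte 4: read out[3]='I', append. Buffer now: "SISISISI"
  byte 5: read out[4]='S', append. Buffer now: "SISISISIS"
  byte 6: read out[5]='I', append. Buffer now: "SISISISISI"
  byte 7: read out[6]='S', append. Buffer now: "SISISISISIS"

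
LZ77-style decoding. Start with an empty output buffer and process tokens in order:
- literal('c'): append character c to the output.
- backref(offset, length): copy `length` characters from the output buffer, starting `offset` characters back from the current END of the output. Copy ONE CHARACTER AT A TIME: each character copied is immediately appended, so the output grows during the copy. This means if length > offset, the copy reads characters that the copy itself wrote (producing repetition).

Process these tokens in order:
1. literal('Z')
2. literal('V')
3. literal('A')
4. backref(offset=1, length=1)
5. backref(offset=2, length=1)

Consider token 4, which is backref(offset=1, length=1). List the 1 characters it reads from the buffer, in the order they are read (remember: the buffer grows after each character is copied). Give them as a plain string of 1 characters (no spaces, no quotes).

Answer: A

Derivation:
Token 1: literal('Z'). Output: "Z"
Token 2: literal('V'). Output: "ZV"
Token 3: literal('A'). Output: "ZVA"
Token 4: backref(off=1, len=1). Buffer before: "ZVA" (len 3)
  byte 1: read out[2]='A', append. Buffer now: "ZVAA"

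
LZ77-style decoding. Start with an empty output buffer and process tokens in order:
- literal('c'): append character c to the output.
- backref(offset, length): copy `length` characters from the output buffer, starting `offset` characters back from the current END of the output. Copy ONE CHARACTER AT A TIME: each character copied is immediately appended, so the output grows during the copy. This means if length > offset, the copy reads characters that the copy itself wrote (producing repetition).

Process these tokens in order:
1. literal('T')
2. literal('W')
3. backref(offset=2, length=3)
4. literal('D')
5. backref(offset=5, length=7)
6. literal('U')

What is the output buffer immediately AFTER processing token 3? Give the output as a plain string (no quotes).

Token 1: literal('T'). Output: "T"
Token 2: literal('W'). Output: "TW"
Token 3: backref(off=2, len=3) (overlapping!). Copied 'TWT' from pos 0. Output: "TWTWT"

Answer: TWTWT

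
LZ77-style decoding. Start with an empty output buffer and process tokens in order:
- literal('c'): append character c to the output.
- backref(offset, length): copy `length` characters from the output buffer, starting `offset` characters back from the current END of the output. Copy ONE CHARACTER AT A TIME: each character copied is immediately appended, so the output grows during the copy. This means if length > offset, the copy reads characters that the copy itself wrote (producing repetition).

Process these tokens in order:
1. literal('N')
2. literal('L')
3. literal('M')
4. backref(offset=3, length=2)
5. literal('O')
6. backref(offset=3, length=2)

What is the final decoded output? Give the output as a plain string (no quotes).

Answer: NLMNLONL

Derivation:
Token 1: literal('N'). Output: "N"
Token 2: literal('L'). Output: "NL"
Token 3: literal('M'). Output: "NLM"
Token 4: backref(off=3, len=2). Copied 'NL' from pos 0. Output: "NLMNL"
Token 5: literal('O'). Output: "NLMNLO"
Token 6: backref(off=3, len=2). Copied 'NL' from pos 3. Output: "NLMNLONL"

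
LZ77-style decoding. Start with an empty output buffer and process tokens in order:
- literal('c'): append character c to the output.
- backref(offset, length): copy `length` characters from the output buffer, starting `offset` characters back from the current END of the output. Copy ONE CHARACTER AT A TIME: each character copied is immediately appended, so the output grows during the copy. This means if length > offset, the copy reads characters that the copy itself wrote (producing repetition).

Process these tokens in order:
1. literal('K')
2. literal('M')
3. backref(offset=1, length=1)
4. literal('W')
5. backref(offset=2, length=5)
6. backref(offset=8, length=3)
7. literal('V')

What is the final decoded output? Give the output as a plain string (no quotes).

Token 1: literal('K'). Output: "K"
Token 2: literal('M'). Output: "KM"
Token 3: backref(off=1, len=1). Copied 'M' from pos 1. Output: "KMM"
Token 4: literal('W'). Output: "KMMW"
Token 5: backref(off=2, len=5) (overlapping!). Copied 'MWMWM' from pos 2. Output: "KMMWMWMWM"
Token 6: backref(off=8, len=3). Copied 'MMW' from pos 1. Output: "KMMWMWMWMMMW"
Token 7: literal('V'). Output: "KMMWMWMWMMMWV"

Answer: KMMWMWMWMMMWV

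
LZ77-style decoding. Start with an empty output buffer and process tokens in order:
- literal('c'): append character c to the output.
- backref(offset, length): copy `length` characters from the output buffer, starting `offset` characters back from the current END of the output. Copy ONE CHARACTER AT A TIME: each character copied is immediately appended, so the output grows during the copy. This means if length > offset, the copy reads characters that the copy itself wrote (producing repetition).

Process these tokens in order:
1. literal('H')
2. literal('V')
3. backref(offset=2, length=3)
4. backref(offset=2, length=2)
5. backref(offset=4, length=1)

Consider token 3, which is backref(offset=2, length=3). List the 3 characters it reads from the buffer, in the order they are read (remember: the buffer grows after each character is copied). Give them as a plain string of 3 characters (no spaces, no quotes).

Answer: HVH

Derivation:
Token 1: literal('H'). Output: "H"
Token 2: literal('V'). Output: "HV"
Token 3: backref(off=2, len=3). Buffer before: "HV" (len 2)
  byte 1: read out[0]='H', append. Buffer now: "HVH"
  byte 2: read out[1]='V', append. Buffer now: "HVHV"
  byte 3: read out[2]='H', append. Buffer now: "HVHVH"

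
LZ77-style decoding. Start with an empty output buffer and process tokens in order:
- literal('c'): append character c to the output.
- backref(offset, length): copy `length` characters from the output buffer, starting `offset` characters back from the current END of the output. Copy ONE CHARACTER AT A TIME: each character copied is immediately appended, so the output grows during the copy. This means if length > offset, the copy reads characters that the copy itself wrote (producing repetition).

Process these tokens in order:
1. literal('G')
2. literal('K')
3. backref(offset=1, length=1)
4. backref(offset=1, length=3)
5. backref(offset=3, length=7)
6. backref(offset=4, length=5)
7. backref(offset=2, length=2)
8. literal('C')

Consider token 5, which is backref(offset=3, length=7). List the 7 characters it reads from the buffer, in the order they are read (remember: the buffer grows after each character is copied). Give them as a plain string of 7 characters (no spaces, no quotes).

Answer: KKKKKKK

Derivation:
Token 1: literal('G'). Output: "G"
Token 2: literal('K'). Output: "GK"
Token 3: backref(off=1, len=1). Copied 'K' from pos 1. Output: "GKK"
Token 4: backref(off=1, len=3) (overlapping!). Copied 'KKK' from pos 2. Output: "GKKKKK"
Token 5: backref(off=3, len=7). Buffer before: "GKKKKK" (len 6)
  byte 1: read out[3]='K', append. Buffer now: "GKKKKKK"
  byte 2: read out[4]='K', append. Buffer now: "GKKKKKKK"
  byte 3: read out[5]='K', append. Buffer now: "GKKKKKKKK"
  byte 4: read out[6]='K', append. Buffer now: "GKKKKKKKKK"
  byte 5: read out[7]='K', append. Buffer now: "GKKKKKKKKKK"
  byte 6: read out[8]='K', append. Buffer now: "GKKKKKKKKKKK"
  byte 7: read out[9]='K', append. Buffer now: "GKKKKKKKKKKKK"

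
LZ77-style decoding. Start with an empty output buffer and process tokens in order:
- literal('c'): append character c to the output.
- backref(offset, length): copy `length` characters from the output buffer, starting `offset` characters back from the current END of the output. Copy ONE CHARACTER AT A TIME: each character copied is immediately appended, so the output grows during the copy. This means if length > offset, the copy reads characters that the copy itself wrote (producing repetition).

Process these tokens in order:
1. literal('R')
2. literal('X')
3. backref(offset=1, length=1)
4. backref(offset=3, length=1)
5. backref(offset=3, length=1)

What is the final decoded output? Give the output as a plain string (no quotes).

Answer: RXXRX

Derivation:
Token 1: literal('R'). Output: "R"
Token 2: literal('X'). Output: "RX"
Token 3: backref(off=1, len=1). Copied 'X' from pos 1. Output: "RXX"
Token 4: backref(off=3, len=1). Copied 'R' from pos 0. Output: "RXXR"
Token 5: backref(off=3, len=1). Copied 'X' from pos 1. Output: "RXXRX"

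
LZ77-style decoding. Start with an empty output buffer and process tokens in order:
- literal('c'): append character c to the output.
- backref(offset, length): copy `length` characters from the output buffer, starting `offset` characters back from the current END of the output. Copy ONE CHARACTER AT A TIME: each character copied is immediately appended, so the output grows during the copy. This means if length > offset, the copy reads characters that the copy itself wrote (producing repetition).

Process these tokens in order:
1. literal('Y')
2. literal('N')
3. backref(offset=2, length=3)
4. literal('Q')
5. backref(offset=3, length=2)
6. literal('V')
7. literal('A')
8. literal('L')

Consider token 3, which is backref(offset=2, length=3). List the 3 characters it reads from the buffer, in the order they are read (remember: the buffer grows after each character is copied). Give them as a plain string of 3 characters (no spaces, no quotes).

Answer: YNY

Derivation:
Token 1: literal('Y'). Output: "Y"
Token 2: literal('N'). Output: "YN"
Token 3: backref(off=2, len=3). Buffer before: "YN" (len 2)
  byte 1: read out[0]='Y', append. Buffer now: "YNY"
  byte 2: read out[1]='N', append. Buffer now: "YNYN"
  byte 3: read out[2]='Y', append. Buffer now: "YNYNY"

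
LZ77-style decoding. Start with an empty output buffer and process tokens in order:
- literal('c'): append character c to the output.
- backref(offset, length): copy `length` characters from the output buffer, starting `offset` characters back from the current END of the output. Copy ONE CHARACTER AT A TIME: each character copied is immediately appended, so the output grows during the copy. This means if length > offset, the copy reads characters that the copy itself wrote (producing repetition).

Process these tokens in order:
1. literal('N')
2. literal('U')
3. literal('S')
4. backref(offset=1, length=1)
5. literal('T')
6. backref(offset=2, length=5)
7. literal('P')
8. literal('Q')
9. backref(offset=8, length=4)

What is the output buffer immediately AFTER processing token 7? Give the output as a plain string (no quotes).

Answer: NUSSTSTSTSP

Derivation:
Token 1: literal('N'). Output: "N"
Token 2: literal('U'). Output: "NU"
Token 3: literal('S'). Output: "NUS"
Token 4: backref(off=1, len=1). Copied 'S' from pos 2. Output: "NUSS"
Token 5: literal('T'). Output: "NUSST"
Token 6: backref(off=2, len=5) (overlapping!). Copied 'STSTS' from pos 3. Output: "NUSSTSTSTS"
Token 7: literal('P'). Output: "NUSSTSTSTSP"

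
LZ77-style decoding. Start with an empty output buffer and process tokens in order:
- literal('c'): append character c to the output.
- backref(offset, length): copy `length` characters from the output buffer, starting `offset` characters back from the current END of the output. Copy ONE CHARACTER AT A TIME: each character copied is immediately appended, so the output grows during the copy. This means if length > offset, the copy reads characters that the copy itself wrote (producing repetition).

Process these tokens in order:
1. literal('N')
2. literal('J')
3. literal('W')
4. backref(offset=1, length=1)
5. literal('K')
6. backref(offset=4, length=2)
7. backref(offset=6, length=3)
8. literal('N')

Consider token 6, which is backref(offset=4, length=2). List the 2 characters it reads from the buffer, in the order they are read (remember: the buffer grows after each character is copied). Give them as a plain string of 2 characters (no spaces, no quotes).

Token 1: literal('N'). Output: "N"
Token 2: literal('J'). Output: "NJ"
Token 3: literal('W'). Output: "NJW"
Token 4: backref(off=1, len=1). Copied 'W' from pos 2. Output: "NJWW"
Token 5: literal('K'). Output: "NJWWK"
Token 6: backref(off=4, len=2). Buffer before: "NJWWK" (len 5)
  byte 1: read out[1]='J', append. Buffer now: "NJWWKJ"
  byte 2: read out[2]='W', append. Buffer now: "NJWWKJW"

Answer: JW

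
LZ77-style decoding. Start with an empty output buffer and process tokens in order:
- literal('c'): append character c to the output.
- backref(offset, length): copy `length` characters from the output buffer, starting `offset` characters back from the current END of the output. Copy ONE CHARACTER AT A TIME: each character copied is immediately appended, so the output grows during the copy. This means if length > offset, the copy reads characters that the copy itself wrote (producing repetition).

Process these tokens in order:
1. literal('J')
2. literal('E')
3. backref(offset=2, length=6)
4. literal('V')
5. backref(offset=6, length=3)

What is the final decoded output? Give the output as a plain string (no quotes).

Answer: JEJEJEJEVEJE

Derivation:
Token 1: literal('J'). Output: "J"
Token 2: literal('E'). Output: "JE"
Token 3: backref(off=2, len=6) (overlapping!). Copied 'JEJEJE' from pos 0. Output: "JEJEJEJE"
Token 4: literal('V'). Output: "JEJEJEJEV"
Token 5: backref(off=6, len=3). Copied 'EJE' from pos 3. Output: "JEJEJEJEVEJE"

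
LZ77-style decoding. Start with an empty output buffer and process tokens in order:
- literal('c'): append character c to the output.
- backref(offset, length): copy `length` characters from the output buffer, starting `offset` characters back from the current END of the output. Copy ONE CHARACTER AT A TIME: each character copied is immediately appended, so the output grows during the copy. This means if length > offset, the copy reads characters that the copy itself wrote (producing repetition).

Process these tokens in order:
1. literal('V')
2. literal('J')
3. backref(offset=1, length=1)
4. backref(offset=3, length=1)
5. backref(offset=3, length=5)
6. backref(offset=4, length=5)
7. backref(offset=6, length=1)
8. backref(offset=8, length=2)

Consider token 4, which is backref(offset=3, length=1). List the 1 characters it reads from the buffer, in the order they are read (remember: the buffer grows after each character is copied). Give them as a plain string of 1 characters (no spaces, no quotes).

Answer: V

Derivation:
Token 1: literal('V'). Output: "V"
Token 2: literal('J'). Output: "VJ"
Token 3: backref(off=1, len=1). Copied 'J' from pos 1. Output: "VJJ"
Token 4: backref(off=3, len=1). Buffer before: "VJJ" (len 3)
  byte 1: read out[0]='V', append. Buffer now: "VJJV"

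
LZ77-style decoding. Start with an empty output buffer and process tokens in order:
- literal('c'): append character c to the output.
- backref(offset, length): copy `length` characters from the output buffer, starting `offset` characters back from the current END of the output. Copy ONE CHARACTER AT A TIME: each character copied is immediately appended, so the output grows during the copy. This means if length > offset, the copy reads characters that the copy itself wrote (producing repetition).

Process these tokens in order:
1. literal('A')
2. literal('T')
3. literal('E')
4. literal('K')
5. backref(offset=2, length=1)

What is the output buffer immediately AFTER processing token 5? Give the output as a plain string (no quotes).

Token 1: literal('A'). Output: "A"
Token 2: literal('T'). Output: "AT"
Token 3: literal('E'). Output: "ATE"
Token 4: literal('K'). Output: "ATEK"
Token 5: backref(off=2, len=1). Copied 'E' from pos 2. Output: "ATEKE"

Answer: ATEKE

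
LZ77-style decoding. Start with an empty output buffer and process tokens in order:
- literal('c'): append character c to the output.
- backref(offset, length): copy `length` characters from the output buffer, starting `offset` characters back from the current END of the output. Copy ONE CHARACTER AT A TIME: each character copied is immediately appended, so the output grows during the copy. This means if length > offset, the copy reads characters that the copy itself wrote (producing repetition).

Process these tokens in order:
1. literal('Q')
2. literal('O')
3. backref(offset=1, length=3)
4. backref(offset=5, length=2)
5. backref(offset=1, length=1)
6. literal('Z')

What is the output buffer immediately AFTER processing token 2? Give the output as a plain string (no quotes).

Answer: QO

Derivation:
Token 1: literal('Q'). Output: "Q"
Token 2: literal('O'). Output: "QO"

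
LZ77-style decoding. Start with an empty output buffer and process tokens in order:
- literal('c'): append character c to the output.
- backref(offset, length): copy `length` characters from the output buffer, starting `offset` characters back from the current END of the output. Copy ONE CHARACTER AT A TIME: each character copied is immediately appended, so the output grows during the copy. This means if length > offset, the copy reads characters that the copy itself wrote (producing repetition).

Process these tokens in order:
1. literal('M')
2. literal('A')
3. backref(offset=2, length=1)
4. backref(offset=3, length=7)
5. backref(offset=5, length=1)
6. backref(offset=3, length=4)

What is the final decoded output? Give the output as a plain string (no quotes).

Answer: MAMMAMMAMMMMMMM

Derivation:
Token 1: literal('M'). Output: "M"
Token 2: literal('A'). Output: "MA"
Token 3: backref(off=2, len=1). Copied 'M' from pos 0. Output: "MAM"
Token 4: backref(off=3, len=7) (overlapping!). Copied 'MAMMAMM' from pos 0. Output: "MAMMAMMAMM"
Token 5: backref(off=5, len=1). Copied 'M' from pos 5. Output: "MAMMAMMAMMM"
Token 6: backref(off=3, len=4) (overlapping!). Copied 'MMMM' from pos 8. Output: "MAMMAMMAMMMMMMM"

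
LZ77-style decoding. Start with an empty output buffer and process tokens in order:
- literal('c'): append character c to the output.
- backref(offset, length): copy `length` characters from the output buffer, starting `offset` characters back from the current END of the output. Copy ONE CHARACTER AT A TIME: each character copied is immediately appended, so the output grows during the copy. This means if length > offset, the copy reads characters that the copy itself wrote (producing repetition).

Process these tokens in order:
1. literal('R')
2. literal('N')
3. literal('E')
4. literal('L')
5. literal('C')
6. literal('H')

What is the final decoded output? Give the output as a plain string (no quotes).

Answer: RNELCH

Derivation:
Token 1: literal('R'). Output: "R"
Token 2: literal('N'). Output: "RN"
Token 3: literal('E'). Output: "RNE"
Token 4: literal('L'). Output: "RNEL"
Token 5: literal('C'). Output: "RNELC"
Token 6: literal('H'). Output: "RNELCH"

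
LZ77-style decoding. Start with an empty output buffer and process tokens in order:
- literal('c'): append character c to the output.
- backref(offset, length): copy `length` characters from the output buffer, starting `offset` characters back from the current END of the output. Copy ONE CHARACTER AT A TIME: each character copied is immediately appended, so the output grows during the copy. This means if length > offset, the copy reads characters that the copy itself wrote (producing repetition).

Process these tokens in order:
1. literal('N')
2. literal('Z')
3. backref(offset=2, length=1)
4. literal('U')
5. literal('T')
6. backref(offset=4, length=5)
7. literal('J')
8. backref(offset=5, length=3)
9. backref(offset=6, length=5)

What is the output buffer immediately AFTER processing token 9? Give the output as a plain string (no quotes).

Answer: NZNUTZNUTZJNUTTZJNU

Derivation:
Token 1: literal('N'). Output: "N"
Token 2: literal('Z'). Output: "NZ"
Token 3: backref(off=2, len=1). Copied 'N' from pos 0. Output: "NZN"
Token 4: literal('U'). Output: "NZNU"
Token 5: literal('T'). Output: "NZNUT"
Token 6: backref(off=4, len=5) (overlapping!). Copied 'ZNUTZ' from pos 1. Output: "NZNUTZNUTZ"
Token 7: literal('J'). Output: "NZNUTZNUTZJ"
Token 8: backref(off=5, len=3). Copied 'NUT' from pos 6. Output: "NZNUTZNUTZJNUT"
Token 9: backref(off=6, len=5). Copied 'TZJNU' from pos 8. Output: "NZNUTZNUTZJNUTTZJNU"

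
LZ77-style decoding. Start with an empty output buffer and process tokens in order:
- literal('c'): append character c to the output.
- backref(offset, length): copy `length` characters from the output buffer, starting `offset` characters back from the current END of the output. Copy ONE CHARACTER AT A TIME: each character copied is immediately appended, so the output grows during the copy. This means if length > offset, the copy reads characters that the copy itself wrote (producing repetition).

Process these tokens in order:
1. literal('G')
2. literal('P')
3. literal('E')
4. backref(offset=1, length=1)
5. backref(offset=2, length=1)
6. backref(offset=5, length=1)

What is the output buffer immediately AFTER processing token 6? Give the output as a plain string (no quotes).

Token 1: literal('G'). Output: "G"
Token 2: literal('P'). Output: "GP"
Token 3: literal('E'). Output: "GPE"
Token 4: backref(off=1, len=1). Copied 'E' from pos 2. Output: "GPEE"
Token 5: backref(off=2, len=1). Copied 'E' from pos 2. Output: "GPEEE"
Token 6: backref(off=5, len=1). Copied 'G' from pos 0. Output: "GPEEEG"

Answer: GPEEEG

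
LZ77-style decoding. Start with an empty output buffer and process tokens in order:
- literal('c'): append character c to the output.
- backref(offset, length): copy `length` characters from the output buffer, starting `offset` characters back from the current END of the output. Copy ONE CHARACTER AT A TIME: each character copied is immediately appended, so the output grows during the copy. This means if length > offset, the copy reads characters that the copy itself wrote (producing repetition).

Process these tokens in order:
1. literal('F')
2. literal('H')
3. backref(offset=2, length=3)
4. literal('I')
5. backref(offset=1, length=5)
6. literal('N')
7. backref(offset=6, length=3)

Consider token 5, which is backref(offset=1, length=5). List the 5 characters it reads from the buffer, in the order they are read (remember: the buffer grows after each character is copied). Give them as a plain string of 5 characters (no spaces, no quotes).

Token 1: literal('F'). Output: "F"
Token 2: literal('H'). Output: "FH"
Token 3: backref(off=2, len=3) (overlapping!). Copied 'FHF' from pos 0. Output: "FHFHF"
Token 4: literal('I'). Output: "FHFHFI"
Token 5: backref(off=1, len=5). Buffer before: "FHFHFI" (len 6)
  byte 1: read out[5]='I', append. Buffer now: "FHFHFII"
  byte 2: read out[6]='I', append. Buffer now: "FHFHFIII"
  byte 3: read out[7]='I', append. Buffer now: "FHFHFIIII"
  byte 4: read out[8]='I', append. Buffer now: "FHFHFIIIII"
  byte 5: read out[9]='I', append. Buffer now: "FHFHFIIIIII"

Answer: IIIII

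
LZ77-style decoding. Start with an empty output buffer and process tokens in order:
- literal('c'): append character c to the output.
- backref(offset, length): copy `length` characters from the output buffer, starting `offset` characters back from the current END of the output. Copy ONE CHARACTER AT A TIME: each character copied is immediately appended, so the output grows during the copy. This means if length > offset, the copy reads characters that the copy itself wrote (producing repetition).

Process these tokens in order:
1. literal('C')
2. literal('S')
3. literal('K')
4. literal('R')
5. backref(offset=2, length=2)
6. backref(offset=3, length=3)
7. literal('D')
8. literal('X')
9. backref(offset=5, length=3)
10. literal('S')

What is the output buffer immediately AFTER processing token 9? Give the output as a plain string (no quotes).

Answer: CSKRKRRKRDXRKR

Derivation:
Token 1: literal('C'). Output: "C"
Token 2: literal('S'). Output: "CS"
Token 3: literal('K'). Output: "CSK"
Token 4: literal('R'). Output: "CSKR"
Token 5: backref(off=2, len=2). Copied 'KR' from pos 2. Output: "CSKRKR"
Token 6: backref(off=3, len=3). Copied 'RKR' from pos 3. Output: "CSKRKRRKR"
Token 7: literal('D'). Output: "CSKRKRRKRD"
Token 8: literal('X'). Output: "CSKRKRRKRDX"
Token 9: backref(off=5, len=3). Copied 'RKR' from pos 6. Output: "CSKRKRRKRDXRKR"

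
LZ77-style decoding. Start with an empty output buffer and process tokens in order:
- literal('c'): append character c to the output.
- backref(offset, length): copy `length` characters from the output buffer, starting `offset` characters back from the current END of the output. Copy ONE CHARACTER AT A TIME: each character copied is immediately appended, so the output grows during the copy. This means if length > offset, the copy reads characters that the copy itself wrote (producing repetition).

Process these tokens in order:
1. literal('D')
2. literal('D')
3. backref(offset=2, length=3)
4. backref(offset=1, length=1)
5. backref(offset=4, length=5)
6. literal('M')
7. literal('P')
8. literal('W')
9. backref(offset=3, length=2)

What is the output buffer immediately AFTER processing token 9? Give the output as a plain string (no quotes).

Token 1: literal('D'). Output: "D"
Token 2: literal('D'). Output: "DD"
Token 3: backref(off=2, len=3) (overlapping!). Copied 'DDD' from pos 0. Output: "DDDDD"
Token 4: backref(off=1, len=1). Copied 'D' from pos 4. Output: "DDDDDD"
Token 5: backref(off=4, len=5) (overlapping!). Copied 'DDDDD' from pos 2. Output: "DDDDDDDDDDD"
Token 6: literal('M'). Output: "DDDDDDDDDDDM"
Token 7: literal('P'). Output: "DDDDDDDDDDDMP"
Token 8: literal('W'). Output: "DDDDDDDDDDDMPW"
Token 9: backref(off=3, len=2). Copied 'MP' from pos 11. Output: "DDDDDDDDDDDMPWMP"

Answer: DDDDDDDDDDDMPWMP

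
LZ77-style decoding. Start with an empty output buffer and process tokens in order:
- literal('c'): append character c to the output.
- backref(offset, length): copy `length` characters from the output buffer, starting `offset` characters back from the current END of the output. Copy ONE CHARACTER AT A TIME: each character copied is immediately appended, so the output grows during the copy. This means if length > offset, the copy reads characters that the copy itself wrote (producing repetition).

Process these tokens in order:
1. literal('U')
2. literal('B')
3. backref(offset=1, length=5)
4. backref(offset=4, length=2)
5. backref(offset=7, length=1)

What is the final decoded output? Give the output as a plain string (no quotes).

Token 1: literal('U'). Output: "U"
Token 2: literal('B'). Output: "UB"
Token 3: backref(off=1, len=5) (overlapping!). Copied 'BBBBB' from pos 1. Output: "UBBBBBB"
Token 4: backref(off=4, len=2). Copied 'BB' from pos 3. Output: "UBBBBBBBB"
Token 5: backref(off=7, len=1). Copied 'B' from pos 2. Output: "UBBBBBBBBB"

Answer: UBBBBBBBBB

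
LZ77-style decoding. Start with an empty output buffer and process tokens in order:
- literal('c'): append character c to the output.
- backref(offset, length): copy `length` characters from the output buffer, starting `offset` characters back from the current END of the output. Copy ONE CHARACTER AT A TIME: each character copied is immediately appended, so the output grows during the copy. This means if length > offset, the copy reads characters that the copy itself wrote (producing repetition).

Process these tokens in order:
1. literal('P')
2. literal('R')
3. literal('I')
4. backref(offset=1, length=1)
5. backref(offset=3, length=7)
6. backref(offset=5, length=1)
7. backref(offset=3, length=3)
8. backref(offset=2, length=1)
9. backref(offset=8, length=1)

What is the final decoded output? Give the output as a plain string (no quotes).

Answer: PRIIRIIRIIRIIRIRI

Derivation:
Token 1: literal('P'). Output: "P"
Token 2: literal('R'). Output: "PR"
Token 3: literal('I'). Output: "PRI"
Token 4: backref(off=1, len=1). Copied 'I' from pos 2. Output: "PRII"
Token 5: backref(off=3, len=7) (overlapping!). Copied 'RIIRIIR' from pos 1. Output: "PRIIRIIRIIR"
Token 6: backref(off=5, len=1). Copied 'I' from pos 6. Output: "PRIIRIIRIIRI"
Token 7: backref(off=3, len=3). Copied 'IRI' from pos 9. Output: "PRIIRIIRIIRIIRI"
Token 8: backref(off=2, len=1). Copied 'R' from pos 13. Output: "PRIIRIIRIIRIIRIR"
Token 9: backref(off=8, len=1). Copied 'I' from pos 8. Output: "PRIIRIIRIIRIIRIRI"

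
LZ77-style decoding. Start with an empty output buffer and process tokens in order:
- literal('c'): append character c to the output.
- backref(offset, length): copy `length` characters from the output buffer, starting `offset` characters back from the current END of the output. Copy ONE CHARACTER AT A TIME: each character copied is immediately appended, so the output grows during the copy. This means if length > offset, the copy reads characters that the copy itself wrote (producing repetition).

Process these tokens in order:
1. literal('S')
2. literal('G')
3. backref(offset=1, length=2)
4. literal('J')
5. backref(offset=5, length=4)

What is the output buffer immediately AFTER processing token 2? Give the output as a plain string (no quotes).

Token 1: literal('S'). Output: "S"
Token 2: literal('G'). Output: "SG"

Answer: SG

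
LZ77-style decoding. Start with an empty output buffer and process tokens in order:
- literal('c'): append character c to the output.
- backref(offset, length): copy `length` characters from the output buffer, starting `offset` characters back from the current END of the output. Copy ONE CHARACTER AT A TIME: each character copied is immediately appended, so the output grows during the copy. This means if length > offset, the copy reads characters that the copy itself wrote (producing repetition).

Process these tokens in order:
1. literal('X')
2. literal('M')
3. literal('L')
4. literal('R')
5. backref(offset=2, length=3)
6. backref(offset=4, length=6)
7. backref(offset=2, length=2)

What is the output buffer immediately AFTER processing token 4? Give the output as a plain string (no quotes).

Token 1: literal('X'). Output: "X"
Token 2: literal('M'). Output: "XM"
Token 3: literal('L'). Output: "XML"
Token 4: literal('R'). Output: "XMLR"

Answer: XMLR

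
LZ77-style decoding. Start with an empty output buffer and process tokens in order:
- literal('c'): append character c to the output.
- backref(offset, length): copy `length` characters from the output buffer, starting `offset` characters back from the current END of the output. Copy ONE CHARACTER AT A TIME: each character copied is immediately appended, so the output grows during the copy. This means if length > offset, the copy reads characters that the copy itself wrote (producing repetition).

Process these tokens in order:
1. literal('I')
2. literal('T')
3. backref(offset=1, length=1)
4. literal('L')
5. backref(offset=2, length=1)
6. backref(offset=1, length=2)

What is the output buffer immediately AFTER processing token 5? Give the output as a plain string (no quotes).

Answer: ITTLT

Derivation:
Token 1: literal('I'). Output: "I"
Token 2: literal('T'). Output: "IT"
Token 3: backref(off=1, len=1). Copied 'T' from pos 1. Output: "ITT"
Token 4: literal('L'). Output: "ITTL"
Token 5: backref(off=2, len=1). Copied 'T' from pos 2. Output: "ITTLT"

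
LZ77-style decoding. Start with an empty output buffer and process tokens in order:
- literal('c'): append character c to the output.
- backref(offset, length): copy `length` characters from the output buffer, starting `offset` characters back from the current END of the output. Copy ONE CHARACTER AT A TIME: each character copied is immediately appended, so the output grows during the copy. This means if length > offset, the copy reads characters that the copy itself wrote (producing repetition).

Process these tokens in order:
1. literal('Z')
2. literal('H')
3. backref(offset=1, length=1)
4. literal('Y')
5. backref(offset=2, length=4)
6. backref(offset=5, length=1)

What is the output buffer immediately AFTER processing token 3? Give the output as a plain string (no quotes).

Token 1: literal('Z'). Output: "Z"
Token 2: literal('H'). Output: "ZH"
Token 3: backref(off=1, len=1). Copied 'H' from pos 1. Output: "ZHH"

Answer: ZHH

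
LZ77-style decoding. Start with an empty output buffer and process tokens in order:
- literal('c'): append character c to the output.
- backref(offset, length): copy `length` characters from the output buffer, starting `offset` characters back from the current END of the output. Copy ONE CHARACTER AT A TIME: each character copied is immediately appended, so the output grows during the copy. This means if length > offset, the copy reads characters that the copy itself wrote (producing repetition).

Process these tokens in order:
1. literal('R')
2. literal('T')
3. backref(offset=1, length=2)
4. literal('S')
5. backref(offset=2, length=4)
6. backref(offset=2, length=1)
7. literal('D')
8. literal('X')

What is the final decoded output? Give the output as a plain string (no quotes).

Token 1: literal('R'). Output: "R"
Token 2: literal('T'). Output: "RT"
Token 3: backref(off=1, len=2) (overlapping!). Copied 'TT' from pos 1. Output: "RTTT"
Token 4: literal('S'). Output: "RTTTS"
Token 5: backref(off=2, len=4) (overlapping!). Copied 'TSTS' from pos 3. Output: "RTTTSTSTS"
Token 6: backref(off=2, len=1). Copied 'T' from pos 7. Output: "RTTTSTSTST"
Token 7: literal('D'). Output: "RTTTSTSTSTD"
Token 8: literal('X'). Output: "RTTTSTSTSTDX"

Answer: RTTTSTSTSTDX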